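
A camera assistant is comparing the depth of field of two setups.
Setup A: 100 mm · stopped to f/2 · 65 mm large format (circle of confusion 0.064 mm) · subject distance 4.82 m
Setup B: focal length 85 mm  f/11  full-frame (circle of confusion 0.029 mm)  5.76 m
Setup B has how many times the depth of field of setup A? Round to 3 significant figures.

Setup A: H = 100²/(2×0.064) + 100 ≈ 78225.0 mm; DoF = Df − Dn = 5129.93 − 4545.39 ≈ 584.54 mm.
Setup B: H = 85²/(11×0.029) + 85 ≈ 22733.9 mm; DoF = Df − Dn = 7685.8 − 4605.9 ≈ 3079.9 mm.
Ratio = 3079.9 / 584.54 ≈ 5.27.

5.27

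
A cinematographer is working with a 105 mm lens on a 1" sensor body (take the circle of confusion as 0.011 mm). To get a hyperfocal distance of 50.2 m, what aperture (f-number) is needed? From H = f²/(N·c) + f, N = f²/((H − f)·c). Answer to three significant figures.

Rearrange H = f²/(N·c) + f for N: N = f² / ((H − f)·c).
N = 105² / ((50200 − 105) × 0.011) = 11025 / 551.0 ≈ 20.

f/20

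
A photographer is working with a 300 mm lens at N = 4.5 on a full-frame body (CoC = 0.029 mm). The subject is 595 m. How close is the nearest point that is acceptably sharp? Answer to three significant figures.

319 m

Hyperfocal distance H = f²/(N·c) + f = 300²/(4.5 × 0.029) + 300 = 90000/0.1305 + 300 ≈ 689955.2 mm ≈ 690.0 m.
Near limit Dn = s·(H − f)/(H + s − 2f) = 595000 × (689955.2 − 300) / (689955.2 + 595000 − 2 × 300) = 595000 × 689655.2 / 1284355.2 ≈ 319495 mm ≈ 319 m.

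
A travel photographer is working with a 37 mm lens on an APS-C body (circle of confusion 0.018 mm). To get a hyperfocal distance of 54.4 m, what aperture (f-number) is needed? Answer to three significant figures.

Rearrange H = f²/(N·c) + f for N: N = f² / ((H − f)·c).
N = 37² / ((54400 − 37) × 0.018) = 1369 / 978.5 ≈ 1.40.

f/1.40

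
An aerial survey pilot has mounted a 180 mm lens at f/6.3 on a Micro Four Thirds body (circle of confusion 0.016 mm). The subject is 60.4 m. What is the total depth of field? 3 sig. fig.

23.5 m

Hyperfocal distance H = f²/(N·c) + f = 180²/(6.3 × 0.016) + 180 = 32400/0.1008 + 180 ≈ 321608.6 mm ≈ 321.6 m.
Near limit Dn = s·(H − f)/(H + s − 2f) = 60400 × (321608.6 − 180) / (321608.6 + 60400 − 2 × 180) = 60400 × 321428.6 / 381648.6 ≈ 50870 mm.
Far limit Df = s·(H − f)/(H − s) = 60400 × (321608.6 − 180) / (321608.6 − 60400) = 60400 × 321428.6 / 261208.6 ≈ 74325 mm.
Depth of field = Df − Dn = 74325 − 50870 ≈ 23455 mm ≈ 23.5 m.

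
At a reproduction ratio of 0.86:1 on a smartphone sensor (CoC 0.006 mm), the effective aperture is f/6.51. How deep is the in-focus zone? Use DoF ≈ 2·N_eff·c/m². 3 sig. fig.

0.106 mm

At magnification m, DoF ≈ 2·N_eff·c/m² = 2 × 6.51 × 0.006 / 0.86² = 0.07812 / 0.7396 ≈ 0.106 mm.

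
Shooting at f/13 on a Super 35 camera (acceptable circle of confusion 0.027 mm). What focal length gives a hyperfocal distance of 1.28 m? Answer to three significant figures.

From H = f²/(N·c) + f, with f ≪ H: f ≈ √(H·N·c) = √(1280 × 13 × 0.027) = √449.28 ≈ 21.20 mm.
Exact: f² + N·c·f − N·c·H = 0 ⇒ f = (−N·c + √((N·c)² + 4·N·c·H))/2 = (−0.351 + √1797.2)/2 ≈ 21.021 mm ≈ 21.0 mm.

21.0 mm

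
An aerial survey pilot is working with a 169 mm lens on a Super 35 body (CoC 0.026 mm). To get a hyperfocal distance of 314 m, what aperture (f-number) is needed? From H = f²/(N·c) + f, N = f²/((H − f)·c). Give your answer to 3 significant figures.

Rearrange H = f²/(N·c) + f for N: N = f² / ((H − f)·c).
N = 169² / ((314000 − 169) × 0.026) = 28561 / 8160 ≈ 3.50.

f/3.50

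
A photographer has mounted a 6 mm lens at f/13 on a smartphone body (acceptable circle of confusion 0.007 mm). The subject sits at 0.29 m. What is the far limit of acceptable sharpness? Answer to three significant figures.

Hyperfocal distance H = f²/(N·c) + f = 6²/(13 × 0.007) + 6 = 36/0.091 + 6 ≈ 401.6 mm ≈ 0.402 m.
Far limit Df = s·(H − f)/(H − s) = 290 × (401.6 − 6) / (401.6 − 290) = 290 × 395.6 / 111.6 ≈ 1028.0 mm ≈ 1.03 m.

1.03 m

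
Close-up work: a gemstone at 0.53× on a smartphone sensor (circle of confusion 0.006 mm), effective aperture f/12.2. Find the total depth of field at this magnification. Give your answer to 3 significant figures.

At magnification m, DoF ≈ 2·N_eff·c/m² = 2 × 12.2 × 0.006 / 0.53² = 0.1464 / 0.2809 ≈ 0.521 mm.

0.521 mm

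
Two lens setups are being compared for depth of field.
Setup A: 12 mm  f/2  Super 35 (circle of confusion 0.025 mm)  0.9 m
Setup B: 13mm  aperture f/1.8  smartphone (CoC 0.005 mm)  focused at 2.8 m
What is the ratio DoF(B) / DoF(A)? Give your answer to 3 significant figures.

1.39

Setup A: H = 12²/(2×0.025) + 12 ≈ 2892.0 mm; DoF = Df − Dn = 1301.20 − 687.90 ≈ 613.30 mm.
Setup B: H = 13²/(1.8×0.005) + 13 ≈ 18790.8 mm; DoF = Df − Dn = 3288.01 − 2438.13 ≈ 849.88 mm.
Ratio = 849.88 / 613.30 ≈ 1.39.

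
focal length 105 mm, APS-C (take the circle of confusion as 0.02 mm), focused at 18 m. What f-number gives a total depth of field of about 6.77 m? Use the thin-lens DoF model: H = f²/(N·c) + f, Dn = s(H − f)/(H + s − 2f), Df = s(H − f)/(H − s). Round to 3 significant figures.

Write h = H − f = f²/(N·c). The thin-lens limits are Dn = s·h/(h + (s−f)) and Df = s·h/(h − (s−f)), so DoF = Df − Dn = 2·s·(s−f)·h / (h² − (s−f)²).
That is a quadratic in h: DoF·h² − 2·s·(s−f)·h − DoF·(s−f)² = 0 ⇒ h = (s−f)·(s + √(s² + DoF²)) / DoF = 17895 × (18000 + √(18000² + 6770²)) / 6770 = 17895 × (18000 + 19231.0) / 6770 ≈ 98412 mm.
Then N = f²/(c·h) = 105² / (0.02 × 98412) = 11025 / 1968.2 ≈ 5.60.

f/5.60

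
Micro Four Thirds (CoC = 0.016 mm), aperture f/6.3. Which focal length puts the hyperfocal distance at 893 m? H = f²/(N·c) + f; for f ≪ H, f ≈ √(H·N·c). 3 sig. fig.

300 mm

From H = f²/(N·c) + f, with f ≪ H: f ≈ √(H·N·c) = √(893000 × 6.3 × 0.016) = √90014 ≈ 300.0 mm.
The +f correction barely moves this — solving exactly, f² + N·c·f − N·c·H = 0 ⇒ f = (−N·c + √((N·c)² + 4·N·c·H))/2 = (−0.1008 + √360058)/2 ≈ 299.97 mm, so f ≈ 300 mm.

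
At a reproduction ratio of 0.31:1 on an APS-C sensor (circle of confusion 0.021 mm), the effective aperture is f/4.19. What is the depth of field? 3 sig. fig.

At magnification m, DoF ≈ 2·N_eff·c/m² = 2 × 4.19 × 0.021 / 0.31² = 0.176 / 0.0961 ≈ 1.83 mm.

1.83 mm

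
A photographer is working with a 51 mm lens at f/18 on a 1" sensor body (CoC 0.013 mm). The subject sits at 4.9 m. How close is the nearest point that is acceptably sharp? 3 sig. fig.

Hyperfocal distance H = f²/(N·c) + f = 51²/(18 × 0.013) + 51 = 2601/0.234 + 51 ≈ 11166.4 mm ≈ 11.17 m.
Near limit Dn = s·(H − f)/(H + s − 2f) = 4900 × (11166.4 − 51) / (11166.4 + 4900 − 2 × 51) = 4900 × 11115.4 / 15964.4 ≈ 3411.7 mm ≈ 3.41 m.

3.41 m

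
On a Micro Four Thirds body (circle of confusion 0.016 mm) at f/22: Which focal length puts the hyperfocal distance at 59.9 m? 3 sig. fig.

145 mm

From H = f²/(N·c) + f, with f ≪ H: f ≈ √(H·N·c) = √(59900 × 22 × 0.016) = √21085 ≈ 145.2 mm.
The +f correction barely moves this — solving exactly, f² + N·c·f − N·c·H = 0 ⇒ f = (−N·c + √((N·c)² + 4·N·c·H))/2 = (−0.352 + √84339)/2 ≈ 145.03 mm, so f ≈ 145 mm.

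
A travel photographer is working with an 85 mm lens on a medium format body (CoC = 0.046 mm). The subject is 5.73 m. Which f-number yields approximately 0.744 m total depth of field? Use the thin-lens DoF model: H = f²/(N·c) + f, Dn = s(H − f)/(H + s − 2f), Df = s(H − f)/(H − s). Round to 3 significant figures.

f/1.80

Write h = H − f = f²/(N·c). The thin-lens limits are Dn = s·h/(h + (s−f)) and Df = s·h/(h − (s−f)), so DoF = Df − Dn = 2·s·(s−f)·h / (h² − (s−f)²).
That is a quadratic in h: DoF·h² − 2·s·(s−f)·h − DoF·(s−f)² = 0 ⇒ h = (s−f)·(s + √(s² + DoF²)) / DoF = 5645 × (5730 + √(5730² + 744²)) / 744 = 5645 × (5730 + 5778.10) / 744 ≈ 87316 mm.
Then N = f²/(c·h) = 85² / (0.046 × 87316) = 7225 / 4016.5 ≈ 1.80.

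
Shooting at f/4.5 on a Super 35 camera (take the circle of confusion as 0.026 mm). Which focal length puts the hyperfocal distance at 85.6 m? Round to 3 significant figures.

100 mm

From H = f²/(N·c) + f, with f ≪ H: f ≈ √(H·N·c) = √(85600 × 4.5 × 0.026) = √10015 ≈ 100.1 mm.
The +f correction barely moves this — solving exactly, f² + N·c·f − N·c·H = 0 ⇒ f = (−N·c + √((N·c)² + 4·N·c·H))/2 = (−0.117 + √40061)/2 ≈ 100.02 mm, so f ≈ 100 mm.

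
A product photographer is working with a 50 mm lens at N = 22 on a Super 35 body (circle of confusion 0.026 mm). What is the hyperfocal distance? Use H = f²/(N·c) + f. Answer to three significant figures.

4.42 m

Hyperfocal distance H = f²/(N·c) + f = 50²/(22 × 0.026) + 50 = 2500/0.572 + 50 ≈ 4420.6 mm ≈ 4.42 m.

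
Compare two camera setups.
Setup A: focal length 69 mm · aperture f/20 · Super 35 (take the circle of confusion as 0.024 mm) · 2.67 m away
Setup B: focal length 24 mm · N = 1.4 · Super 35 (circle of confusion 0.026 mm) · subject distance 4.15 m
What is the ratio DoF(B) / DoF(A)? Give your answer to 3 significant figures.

1.54

Setup A: H = 69²/(20×0.024) + 69 ≈ 9987.8 mm; DoF = Df − Dn = 3619.0 − 2115.3 ≈ 1503.7 mm.
Setup B: H = 24²/(1.4×0.026) + 24 ≈ 15848.2 mm; DoF = Df − Dn = 5613.7 − 3291.7 ≈ 2322.0 mm.
Ratio = 2322.0 / 1503.7 ≈ 1.54.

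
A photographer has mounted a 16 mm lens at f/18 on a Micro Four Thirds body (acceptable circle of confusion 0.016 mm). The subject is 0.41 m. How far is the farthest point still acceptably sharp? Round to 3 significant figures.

Hyperfocal distance H = f²/(N·c) + f = 16²/(18 × 0.016) + 16 = 256/0.288 + 16 ≈ 904.9 mm ≈ 0.905 m.
Far limit Df = s·(H − f)/(H − s) = 410 × (904.9 − 16) / (904.9 − 410) = 410 × 888.9 / 494.9 ≈ 736.42 mm ≈ 0.736 m.

0.736 m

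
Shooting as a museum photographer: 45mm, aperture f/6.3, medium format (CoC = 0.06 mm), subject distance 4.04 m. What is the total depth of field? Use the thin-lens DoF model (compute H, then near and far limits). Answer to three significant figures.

13.6 m

Hyperfocal distance H = f²/(N·c) + f = 45²/(6.3 × 0.06) + 45 = 2025/0.378 + 45 ≈ 5402.1 mm ≈ 5.402 m.
Near limit Dn = s·(H − f)/(H + s − 2f) = 4040 × (5402.1 − 45) / (5402.1 + 4040 − 2 × 45) = 4040 × 5357.1 / 9352.1 ≈ 2314 mm.
Far limit Df = s·(H − f)/(H − s) = 4040 × (5402.1 − 45) / (5402.1 − 4040) = 4040 × 5357.1 / 1362.1 ≈ 15889 mm.
Depth of field = Df − Dn = 15889 − 2314 ≈ 13575 mm ≈ 13.6 m.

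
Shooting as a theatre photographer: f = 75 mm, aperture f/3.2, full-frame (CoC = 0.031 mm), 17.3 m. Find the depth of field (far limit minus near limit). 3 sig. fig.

Hyperfocal distance H = f²/(N·c) + f = 75²/(3.2 × 0.031) + 75 = 5625/0.0992 + 75 ≈ 56778.6 mm ≈ 56.78 m.
Near limit Dn = s·(H − f)/(H + s − 2f) = 17300 × (56778.6 − 75) / (56778.6 + 17300 − 2 × 75) = 17300 × 56703.6 / 73928.6 ≈ 13269 mm.
Far limit Df = s·(H − f)/(H − s) = 17300 × (56778.6 − 75) / (56778.6 − 17300) = 17300 × 56703.6 / 39478.6 ≈ 24848 mm.
Depth of field = Df − Dn = 24848 − 13269 ≈ 11579 mm ≈ 11.6 m.

11.6 m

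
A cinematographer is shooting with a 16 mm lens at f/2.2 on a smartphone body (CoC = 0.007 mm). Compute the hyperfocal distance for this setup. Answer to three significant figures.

Hyperfocal distance H = f²/(N·c) + f = 16²/(2.2 × 0.007) + 16 = 256/0.0154 + 16 ≈ 16639.4 mm ≈ 16.6 m.

16.6 m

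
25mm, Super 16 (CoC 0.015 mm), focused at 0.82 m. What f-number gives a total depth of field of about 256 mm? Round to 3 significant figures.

f/7.99

Write h = H − f = f²/(N·c). The thin-lens limits are Dn = s·h/(h + (s−f)) and Df = s·h/(h − (s−f)), so DoF = Df − Dn = 2·s·(s−f)·h / (h² − (s−f)²).
That is a quadratic in h: DoF·h² − 2·s·(s−f)·h − DoF·(s−f)² = 0 ⇒ h = (s−f)·(s + √(s² + DoF²)) / DoF = 795 × (820 + √(820² + 256²)) / 256 = 795 × (820 + 859.032) / 256 ≈ 5214.2 mm.
Then N = f²/(c·h) = 25² / (0.015 × 5214.2) = 625 / 78.213 ≈ 7.99.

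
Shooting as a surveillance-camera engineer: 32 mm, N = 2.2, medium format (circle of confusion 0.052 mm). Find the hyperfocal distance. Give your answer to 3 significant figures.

8.98 m

Hyperfocal distance H = f²/(N·c) + f = 32²/(2.2 × 0.052) + 32 = 1024/0.1144 + 32 ≈ 8983.0 mm ≈ 8.98 m.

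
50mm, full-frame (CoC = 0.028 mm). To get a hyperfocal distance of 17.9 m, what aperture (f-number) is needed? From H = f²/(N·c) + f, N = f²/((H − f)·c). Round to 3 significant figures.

Rearrange H = f²/(N·c) + f for N: N = f² / ((H − f)·c).
N = 50² / ((17900 − 50) × 0.028) = 2500 / 499.8 ≈ 5.

f/5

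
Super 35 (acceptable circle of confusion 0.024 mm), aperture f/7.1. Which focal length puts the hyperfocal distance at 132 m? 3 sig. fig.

From H = f²/(N·c) + f, with f ≪ H: f ≈ √(H·N·c) = √(132000 × 7.1 × 0.024) = √22493 ≈ 150.0 mm.
The +f correction barely moves this — solving exactly, f² + N·c·f − N·c·H = 0 ⇒ f = (−N·c + √((N·c)² + 4·N·c·H))/2 = (−0.1704 + √89971)/2 ≈ 149.89 mm, so f ≈ 150 mm.

150 mm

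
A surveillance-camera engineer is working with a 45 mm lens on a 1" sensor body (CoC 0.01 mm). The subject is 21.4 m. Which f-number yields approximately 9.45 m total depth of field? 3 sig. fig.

Write h = H − f = f²/(N·c). The thin-lens limits are Dn = s·h/(h + (s−f)) and Df = s·h/(h − (s−f)), so DoF = Df − Dn = 2·s·(s−f)·h / (h² − (s−f)²).
That is a quadratic in h: DoF·h² − 2·s·(s−f)·h − DoF·(s−f)² = 0 ⇒ h = (s−f)·(s + √(s² + DoF²)) / DoF = 21355 × (21400 + √(21400² + 9450²)) / 9450 = 21355 × (21400 + 23393.6) / 9450 ≈ 101224 mm.
Then N = f²/(c·h) = 45² / (0.01 × 101224) = 2025 / 1012.2 ≈ 2.00.

f/2.00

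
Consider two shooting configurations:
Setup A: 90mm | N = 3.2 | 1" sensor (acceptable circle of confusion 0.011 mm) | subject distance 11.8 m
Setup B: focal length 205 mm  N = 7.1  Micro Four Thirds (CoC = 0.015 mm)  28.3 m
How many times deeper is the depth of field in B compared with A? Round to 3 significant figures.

Setup A: H = 90²/(3.2×0.011) + 90 ≈ 230203.6 mm; DoF = Df − Dn = 12432.7 − 11228.6 ≈ 1204.1 mm.
Setup B: H = 205²/(7.1×0.015) + 205 ≈ 394805.9 mm; DoF = Df − Dn = 30469.4 − 26419.0 ≈ 4050.4 mm.
Ratio = 4050.4 / 1204.1 ≈ 3.36.

3.36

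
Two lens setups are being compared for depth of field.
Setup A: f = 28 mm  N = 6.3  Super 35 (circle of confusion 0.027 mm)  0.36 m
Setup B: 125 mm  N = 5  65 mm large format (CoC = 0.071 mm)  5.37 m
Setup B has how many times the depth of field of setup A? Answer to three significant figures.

Setup A: H = 28²/(6.3×0.027) + 28 ≈ 4637.1 mm; DoF = Df − Dn = 387.944 − 335.811 ≈ 52.133 mm.
Setup B: H = 125²/(5×0.071) + 125 ≈ 44139.1 mm; DoF = Df − Dn = 6096.5 − 4798.2 ≈ 1298.3 mm.
Ratio = 1298.3 / 52.133 ≈ 24.9.

24.9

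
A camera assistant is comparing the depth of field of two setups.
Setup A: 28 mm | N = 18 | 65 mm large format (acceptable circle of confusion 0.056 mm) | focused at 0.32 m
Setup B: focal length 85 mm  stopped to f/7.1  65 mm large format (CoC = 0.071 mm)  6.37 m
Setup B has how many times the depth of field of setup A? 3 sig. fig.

24.7

Setup A: H = 28²/(18×0.056) + 28 ≈ 805.8 mm; DoF = Df − Dn = 512.35 − 232.65 ≈ 279.70 mm.
Setup B: H = 85²/(7.1×0.071) + 85 ≈ 14417.5 mm; DoF = Df − Dn = 11344.9 − 4428.2 ≈ 6916.7 mm.
Ratio = 6916.7 / 279.70 ≈ 24.7.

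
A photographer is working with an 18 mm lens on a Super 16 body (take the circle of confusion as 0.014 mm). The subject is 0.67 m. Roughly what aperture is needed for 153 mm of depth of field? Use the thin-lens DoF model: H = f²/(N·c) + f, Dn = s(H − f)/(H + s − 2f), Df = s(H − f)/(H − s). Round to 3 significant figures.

f/4

Write h = H − f = f²/(N·c). The thin-lens limits are Dn = s·h/(h + (s−f)) and Df = s·h/(h − (s−f)), so DoF = Df − Dn = 2·s·(s−f)·h / (h² − (s−f)²).
That is a quadratic in h: DoF·h² − 2·s·(s−f)·h − DoF·(s−f)² = 0 ⇒ h = (s−f)·(s + √(s² + DoF²)) / DoF = 652 × (670 + √(670² + 153²)) / 153 = 652 × (670 + 687.247) / 153 ≈ 5783.8 mm.
Then N = f²/(c·h) = 18² / (0.014 × 5783.8) = 324 / 80.974 ≈ 4.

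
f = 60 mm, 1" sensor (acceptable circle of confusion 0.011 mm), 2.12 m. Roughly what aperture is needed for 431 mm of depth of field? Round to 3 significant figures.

f/16

Write h = H − f = f²/(N·c). The thin-lens limits are Dn = s·h/(h + (s−f)) and Df = s·h/(h − (s−f)), so DoF = Df − Dn = 2·s·(s−f)·h / (h² − (s−f)²).
That is a quadratic in h: DoF·h² − 2·s·(s−f)·h − DoF·(s−f)² = 0 ⇒ h = (s−f)·(s + √(s² + DoF²)) / DoF = 2060 × (2120 + √(2120² + 431²)) / 431 = 2060 × (2120 + 2163.37) / 431 ≈ 20473 mm.
Then N = f²/(c·h) = 60² / (0.011 × 20473) = 3600 / 225.20 ≈ 16.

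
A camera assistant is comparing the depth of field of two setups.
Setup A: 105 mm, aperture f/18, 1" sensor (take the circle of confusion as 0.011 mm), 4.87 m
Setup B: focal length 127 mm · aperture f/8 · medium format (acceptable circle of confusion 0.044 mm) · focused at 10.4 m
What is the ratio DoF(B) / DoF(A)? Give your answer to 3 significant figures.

Setup A: H = 105²/(18×0.011) + 105 ≈ 55786.8 mm; DoF = Df − Dn = 5325.75 − 4486.10 ≈ 839.65 mm.
Setup B: H = 127²/(8×0.044) + 127 ≈ 45948.0 mm; DoF = Df − Dn = 13405.5 − 8495.4 ≈ 4910.1 mm.
Ratio = 4910.1 / 839.65 ≈ 5.85.

5.85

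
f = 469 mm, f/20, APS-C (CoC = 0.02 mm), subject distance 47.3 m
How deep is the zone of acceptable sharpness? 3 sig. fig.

8.12 m

Hyperfocal distance H = f²/(N·c) + f = 469²/(20 × 0.02) + 469 = 219961/0.4 + 469 ≈ 550371.5 mm ≈ 550.4 m.
Near limit Dn = s·(H − f)/(H + s − 2f) = 47300 × (550371.5 − 469) / (550371.5 + 47300 − 2 × 469) = 47300 × 549902.5 / 596733.5 ≈ 43587.9 mm.
Far limit Df = s·(H − f)/(H − s) = 47300 × (550371.5 − 469) / (550371.5 − 47300) = 47300 × 549902.5 / 503071.5 ≈ 51703.2 mm.
Depth of field = Df − Dn = 51703.2 − 43587.9 ≈ 8115.3 mm ≈ 8.12 m.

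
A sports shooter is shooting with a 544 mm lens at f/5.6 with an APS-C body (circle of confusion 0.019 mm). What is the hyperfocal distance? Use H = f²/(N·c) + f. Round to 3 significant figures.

Hyperfocal distance H = f²/(N·c) + f = 544²/(5.6 × 0.019) + 544 = 295936/0.1064 + 544 ≈ 2781897.4 mm ≈ 2780 m.

2780 m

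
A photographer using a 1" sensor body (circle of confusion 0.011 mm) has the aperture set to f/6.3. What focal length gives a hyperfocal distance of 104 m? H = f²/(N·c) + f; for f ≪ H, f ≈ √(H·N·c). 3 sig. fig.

84.9 mm

From H = f²/(N·c) + f, with f ≪ H: f ≈ √(H·N·c) = √(104000 × 6.3 × 0.011) = √7207.2 ≈ 84.90 mm.
The +f correction barely moves this — solving exactly, f² + N·c·f − N·c·H = 0 ⇒ f = (−N·c + √((N·c)² + 4·N·c·H))/2 = (−0.0693 + √28829)/2 ≈ 84.861 mm, so f ≈ 84.9 mm.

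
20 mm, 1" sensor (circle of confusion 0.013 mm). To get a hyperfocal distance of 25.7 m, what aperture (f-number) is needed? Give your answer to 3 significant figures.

f/1.20

Rearrange H = f²/(N·c) + f for N: N = f² / ((H − f)·c).
N = 20² / ((25700 − 20) × 0.013) = 400 / 333.8 ≈ 1.20.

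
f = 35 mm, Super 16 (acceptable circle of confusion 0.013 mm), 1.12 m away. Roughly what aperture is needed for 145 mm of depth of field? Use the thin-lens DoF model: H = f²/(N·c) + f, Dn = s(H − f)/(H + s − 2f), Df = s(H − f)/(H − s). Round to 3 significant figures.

Write h = H − f = f²/(N·c). The thin-lens limits are Dn = s·h/(h + (s−f)) and Df = s·h/(h − (s−f)), so DoF = Df − Dn = 2·s·(s−f)·h / (h² − (s−f)²).
That is a quadratic in h: DoF·h² − 2·s·(s−f)·h − DoF·(s−f)² = 0 ⇒ h = (s−f)·(s + √(s² + DoF²)) / DoF = 1085 × (1120 + √(1120² + 145²)) / 145 = 1085 × (1120 + 1129.35) / 145 ≈ 16831 mm.
Then N = f²/(c·h) = 35² / (0.013 × 16831) = 1225 / 218.81 ≈ 5.60.

f/5.60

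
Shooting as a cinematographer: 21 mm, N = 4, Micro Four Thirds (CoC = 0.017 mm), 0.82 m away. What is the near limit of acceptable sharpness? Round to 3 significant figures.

Hyperfocal distance H = f²/(N·c) + f = 21²/(4 × 0.017) + 21 = 441/0.068 + 21 ≈ 6506.3 mm ≈ 6.506 m.
Near limit Dn = s·(H − f)/(H + s − 2f) = 820 × (6506.3 − 21) / (6506.3 + 820 − 2 × 21) = 820 × 6485.3 / 7284.3 ≈ 730.06 mm ≈ 0.730 m.

0.730 m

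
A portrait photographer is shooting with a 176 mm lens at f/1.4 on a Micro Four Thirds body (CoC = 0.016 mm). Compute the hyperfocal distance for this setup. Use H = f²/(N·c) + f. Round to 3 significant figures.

Hyperfocal distance H = f²/(N·c) + f = 176²/(1.4 × 0.016) + 176 = 30976/0.0224 + 176 ≈ 1383033.1 mm ≈ 1380 m.

1380 m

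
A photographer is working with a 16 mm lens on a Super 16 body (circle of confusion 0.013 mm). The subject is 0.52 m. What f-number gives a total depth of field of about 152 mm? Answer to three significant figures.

Write h = H − f = f²/(N·c). The thin-lens limits are Dn = s·h/(h + (s−f)) and Df = s·h/(h − (s−f)), so DoF = Df − Dn = 2·s·(s−f)·h / (h² − (s−f)²).
That is a quadratic in h: DoF·h² − 2·s·(s−f)·h − DoF·(s−f)² = 0 ⇒ h = (s−f)·(s + √(s² + DoF²)) / DoF = 504 × (520 + √(520² + 152²)) / 152 = 504 × (520 + 541.760) / 152 ≈ 3520.6 mm.
Then N = f²/(c·h) = 16² / (0.013 × 3520.6) = 256 / 45.767 ≈ 5.59.

f/5.59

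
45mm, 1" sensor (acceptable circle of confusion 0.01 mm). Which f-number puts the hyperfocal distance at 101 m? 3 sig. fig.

Rearrange H = f²/(N·c) + f for N: N = f² / ((H − f)·c).
N = 45² / ((101000 − 45) × 0.01) = 2025 / 1010 ≈ 2.01.

f/2.01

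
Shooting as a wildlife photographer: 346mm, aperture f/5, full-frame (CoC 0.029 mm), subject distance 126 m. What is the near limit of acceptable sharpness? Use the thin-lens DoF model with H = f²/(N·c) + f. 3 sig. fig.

109 m

Hyperfocal distance H = f²/(N·c) + f = 346²/(5 × 0.029) + 346 = 119716/0.145 + 346 ≈ 825973.6 mm ≈ 826.0 m.
Near limit Dn = s·(H − f)/(H + s − 2f) = 126000 × (825973.6 − 346) / (825973.6 + 126000 − 2 × 346) = 126000 × 825627.6 / 951281.6 ≈ 109357 mm ≈ 109 m.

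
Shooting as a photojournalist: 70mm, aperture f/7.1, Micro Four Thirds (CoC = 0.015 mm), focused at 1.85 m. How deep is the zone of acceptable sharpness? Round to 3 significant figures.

Hyperfocal distance H = f²/(N·c) + f = 70²/(7.1 × 0.015) + 70 = 4900/0.1065 + 70 ≈ 46079.4 mm ≈ 46.08 m.
Near limit Dn = s·(H − f)/(H + s − 2f) = 1850 × (46079.4 − 70) / (46079.4 + 1850 − 2 × 70) = 1850 × 46009.4 / 47789.4 ≈ 1781.09 mm.
Far limit Df = s·(H − f)/(H − s) = 1850 × (46079.4 − 70) / (46079.4 − 1850) = 1850 × 46009.4 / 44229.4 ≈ 1924.45 mm.
Depth of field = Df − Dn = 1924.45 − 1781.09 ≈ 143.36 mm.

143 mm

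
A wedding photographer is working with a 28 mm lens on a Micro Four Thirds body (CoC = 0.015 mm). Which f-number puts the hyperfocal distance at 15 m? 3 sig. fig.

f/3.49

Rearrange H = f²/(N·c) + f for N: N = f² / ((H − f)·c).
N = 28² / ((15000 − 28) × 0.015) = 784 / 224.6 ≈ 3.49.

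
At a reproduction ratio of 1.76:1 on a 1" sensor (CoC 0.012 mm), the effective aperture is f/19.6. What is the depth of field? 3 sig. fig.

At magnification m, DoF ≈ 2·N_eff·c/m² = 2 × 19.6 × 0.012 / 1.76² = 0.4704 / 3.098 ≈ 0.152 mm.

0.152 mm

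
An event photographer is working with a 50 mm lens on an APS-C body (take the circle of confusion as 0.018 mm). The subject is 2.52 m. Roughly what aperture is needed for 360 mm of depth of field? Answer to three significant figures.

f/4

Write h = H − f = f²/(N·c). The thin-lens limits are Dn = s·h/(h + (s−f)) and Df = s·h/(h − (s−f)), so DoF = Df − Dn = 2·s·(s−f)·h / (h² − (s−f)²).
That is a quadratic in h: DoF·h² − 2·s·(s−f)·h − DoF·(s−f)² = 0 ⇒ h = (s−f)·(s + √(s² + DoF²)) / DoF = 2470 × (2520 + √(2520² + 360²)) / 360 = 2470 × (2520 + 2545.58) / 360 ≈ 34756 mm.
Then N = f²/(c·h) = 50² / (0.018 × 34756) = 2500 / 625.60 ≈ 4.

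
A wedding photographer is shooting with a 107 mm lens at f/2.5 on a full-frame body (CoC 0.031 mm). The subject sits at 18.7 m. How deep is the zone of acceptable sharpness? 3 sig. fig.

Hyperfocal distance H = f²/(N·c) + f = 107²/(2.5 × 0.031) + 107 = 11449/0.0775 + 107 ≈ 147836.0 mm ≈ 147.8 m.
Near limit Dn = s·(H − f)/(H + s − 2f) = 18700 × (147836.0 − 107) / (147836.0 + 18700 − 2 × 107) = 18700 × 147729.0 / 166322.0 ≈ 16609.5 mm.
Far limit Df = s·(H − f)/(H − s) = 18700 × (147836.0 − 107) / (147836.0 − 18700) = 18700 × 147729.0 / 129136.0 ≈ 21392.4 mm.
Depth of field = Df − Dn = 21392.4 − 16609.5 ≈ 4782.9 mm ≈ 4.78 m.

4.78 m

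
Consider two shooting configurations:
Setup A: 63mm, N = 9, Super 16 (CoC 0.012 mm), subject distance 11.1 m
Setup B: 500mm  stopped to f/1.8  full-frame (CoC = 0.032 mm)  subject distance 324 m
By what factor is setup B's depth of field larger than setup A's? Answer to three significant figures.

Setup A: H = 63²/(9×0.012) + 63 ≈ 36813.0 mm; DoF = Df − Dn = 15864.5 − 8536.3 ≈ 7328.2 mm.
Setup B: H = 500²/(1.8×0.032) + 500 ≈ 4340777.8 mm; DoF = Df − Dn = 350094 − 301526 ≈ 48568 mm.
Ratio = 48568 / 7328.2 ≈ 6.63.

6.63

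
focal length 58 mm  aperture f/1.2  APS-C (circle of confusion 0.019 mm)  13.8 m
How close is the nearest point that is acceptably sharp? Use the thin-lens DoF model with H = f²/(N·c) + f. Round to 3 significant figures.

Hyperfocal distance H = f²/(N·c) + f = 58²/(1.2 × 0.019) + 58 = 3364/0.0228 + 58 ≈ 147601.9 mm ≈ 147.6 m.
Near limit Dn = s·(H − f)/(H + s − 2f) = 13800 × (147601.9 − 58) / (147601.9 + 13800 − 2 × 58) = 13800 × 147543.9 / 161285.9 ≈ 12624 mm ≈ 12.6 m.

12.6 m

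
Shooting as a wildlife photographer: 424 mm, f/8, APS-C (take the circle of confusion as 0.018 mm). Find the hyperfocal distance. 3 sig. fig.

Hyperfocal distance H = f²/(N·c) + f = 424²/(8 × 0.018) + 424 = 179776/0.144 + 424 ≈ 1248868.4 mm ≈ 1250 m.

1250 m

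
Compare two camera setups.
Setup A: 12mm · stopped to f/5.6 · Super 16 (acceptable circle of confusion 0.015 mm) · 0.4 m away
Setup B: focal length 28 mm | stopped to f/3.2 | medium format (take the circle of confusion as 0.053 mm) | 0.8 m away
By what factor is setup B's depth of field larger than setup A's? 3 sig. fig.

Setup A: H = 12²/(5.6×0.015) + 12 ≈ 1726.3 mm; DoF = Df − Dn = 517.02 − 326.18 ≈ 190.84 mm.
Setup B: H = 28²/(3.2×0.053) + 28 ≈ 4650.6 mm; DoF = Df − Dn = 960.39 − 685.52 ≈ 274.87 mm.
Ratio = 274.87 / 190.84 ≈ 1.44.

1.44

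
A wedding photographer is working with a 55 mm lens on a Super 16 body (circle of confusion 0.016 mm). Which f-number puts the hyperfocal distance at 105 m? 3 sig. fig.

Rearrange H = f²/(N·c) + f for N: N = f² / ((H − f)·c).
N = 55² / ((105000 − 55) × 0.016) = 3025 / 1679 ≈ 1.80.

f/1.80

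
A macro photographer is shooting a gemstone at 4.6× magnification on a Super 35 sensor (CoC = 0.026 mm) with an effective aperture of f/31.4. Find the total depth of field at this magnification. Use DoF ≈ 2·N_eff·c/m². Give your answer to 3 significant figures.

At magnification m, DoF ≈ 2·N_eff·c/m² = 2 × 31.4 × 0.026 / 4.6² = 1.633 / 21.16 ≈ 0.0772 mm.

0.0772 mm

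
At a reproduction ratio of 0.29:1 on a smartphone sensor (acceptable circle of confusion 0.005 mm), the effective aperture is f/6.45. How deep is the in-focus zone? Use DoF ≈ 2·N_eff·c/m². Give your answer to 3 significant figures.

At magnification m, DoF ≈ 2·N_eff·c/m² = 2 × 6.45 × 0.005 / 0.29² = 0.0645 / 0.0841 ≈ 0.767 mm.

0.767 mm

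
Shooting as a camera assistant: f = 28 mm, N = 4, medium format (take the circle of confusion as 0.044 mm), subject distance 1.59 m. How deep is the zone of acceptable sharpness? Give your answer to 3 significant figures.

1.27 m

Hyperfocal distance H = f²/(N·c) + f = 28²/(4 × 0.044) + 28 = 784/0.176 + 28 ≈ 4482.5 mm ≈ 4.483 m.
Near limit Dn = s·(H − f)/(H + s − 2f) = 1590 × (4482.5 − 28) / (4482.5 + 1590 − 2 × 28) = 1590 × 4454.5 / 6016.5 ≈ 1177.2 mm.
Far limit Df = s·(H − f)/(H − s) = 1590 × (4482.5 − 28) / (4482.5 − 1590) = 1590 × 4454.5 / 2892.5 ≈ 2448.6 mm.
Depth of field = Df − Dn = 2448.6 − 1177.2 ≈ 1271.4 mm ≈ 1.27 m.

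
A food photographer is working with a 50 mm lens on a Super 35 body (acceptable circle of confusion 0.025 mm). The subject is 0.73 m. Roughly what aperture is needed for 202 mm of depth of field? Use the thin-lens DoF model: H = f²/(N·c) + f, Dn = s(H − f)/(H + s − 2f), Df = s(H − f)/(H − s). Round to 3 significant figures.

Write h = H − f = f²/(N·c). The thin-lens limits are Dn = s·h/(h + (s−f)) and Df = s·h/(h − (s−f)), so DoF = Df − Dn = 2·s·(s−f)·h / (h² − (s−f)²).
That is a quadratic in h: DoF·h² − 2·s·(s−f)·h − DoF·(s−f)² = 0 ⇒ h = (s−f)·(s + √(s² + DoF²)) / DoF = 680 × (730 + √(730² + 202²)) / 202 = 680 × (730 + 757.433) / 202 ≈ 5007.2 mm.
Then N = f²/(c·h) = 50² / (0.025 × 5007.2) = 2500 / 125.18 ≈ 20.

f/20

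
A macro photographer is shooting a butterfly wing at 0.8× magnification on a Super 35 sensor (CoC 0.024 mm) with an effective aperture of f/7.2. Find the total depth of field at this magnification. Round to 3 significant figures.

At magnification m, DoF ≈ 2·N_eff·c/m² = 2 × 7.2 × 0.024 / 0.8² = 0.3456 / 0.64 ≈ 0.54 mm.

0.540 mm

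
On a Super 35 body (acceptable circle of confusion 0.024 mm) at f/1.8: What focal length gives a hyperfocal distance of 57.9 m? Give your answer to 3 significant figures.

From H = f²/(N·c) + f, with f ≪ H: f ≈ √(H·N·c) = √(57900 × 1.8 × 0.024) = √2501.3 ≈ 50.01 mm.
The +f correction barely moves this — solving exactly, f² + N·c·f − N·c·H = 0 ⇒ f = (−N·c + √((N·c)² + 4·N·c·H))/2 = (−0.0432 + √10005)/2 ≈ 49.991 mm, so f ≈ 50.0 mm.

50.0 mm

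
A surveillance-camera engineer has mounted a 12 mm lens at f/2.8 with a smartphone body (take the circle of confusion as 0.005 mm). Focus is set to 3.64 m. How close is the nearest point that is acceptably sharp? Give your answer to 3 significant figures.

Hyperfocal distance H = f²/(N·c) + f = 12²/(2.8 × 0.005) + 12 = 144/0.014 + 12 ≈ 10297.7 mm ≈ 10.30 m.
Near limit Dn = s·(H − f)/(H + s − 2f) = 3640 × (10297.7 − 12) / (10297.7 + 3640 − 2 × 12) = 3640 × 10285.7 / 13913.7 ≈ 2690.9 mm ≈ 2.69 m.

2.69 m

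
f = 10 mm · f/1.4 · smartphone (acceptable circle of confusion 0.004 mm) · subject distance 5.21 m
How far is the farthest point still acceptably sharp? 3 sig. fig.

7.35 m

Hyperfocal distance H = f²/(N·c) + f = 10²/(1.4 × 0.004) + 10 = 100/0.0056 + 10 ≈ 17867.1 mm ≈ 17.87 m.
Far limit Df = s·(H − f)/(H − s) = 5210 × (17867.1 − 10) / (17867.1 − 5210) = 5210 × 17857.1 / 12657.1 ≈ 7350.5 mm ≈ 7.35 m.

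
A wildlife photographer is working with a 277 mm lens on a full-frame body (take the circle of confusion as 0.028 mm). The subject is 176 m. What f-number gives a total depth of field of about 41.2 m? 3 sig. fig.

Write h = H − f = f²/(N·c). The thin-lens limits are Dn = s·h/(h + (s−f)) and Df = s·h/(h − (s−f)), so DoF = Df − Dn = 2·s·(s−f)·h / (h² − (s−f)²).
That is a quadratic in h: DoF·h² − 2·s·(s−f)·h − DoF·(s−f)² = 0 ⇒ h = (s−f)·(s + √(s² + DoF²)) / DoF = 175723 × (176000 + √(176000² + 41200²)) / 41200 = 175723 × (176000 + 180758) / 41200 ≈ 1521616 mm.
Then N = f²/(c·h) = 277² / (0.028 × 1521616) = 76729 / 42605 ≈ 1.80.

f/1.80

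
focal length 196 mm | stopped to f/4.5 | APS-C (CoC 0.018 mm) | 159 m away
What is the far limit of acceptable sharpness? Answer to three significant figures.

Hyperfocal distance H = f²/(N·c) + f = 196²/(4.5 × 0.018) + 196 = 38416/0.081 + 196 ≈ 474467.6 mm ≈ 474.5 m.
Far limit Df = s·(H − f)/(H − s) = 159000 × (474467.6 − 196) / (474467.6 − 159000) = 159000 × 474271.6 / 315467.6 ≈ 239039 mm ≈ 239 m.

239 m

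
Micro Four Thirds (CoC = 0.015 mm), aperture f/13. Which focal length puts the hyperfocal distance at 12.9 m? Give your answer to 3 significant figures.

From H = f²/(N·c) + f, with f ≪ H: f ≈ √(H·N·c) = √(12900 × 13 × 0.015) = √2515.5 ≈ 50.15 mm.
Exact: f² + N·c·f − N·c·H = 0 ⇒ f = (−N·c + √((N·c)² + 4·N·c·H))/2 = (−0.195 + √10062)/2 ≈ 50.057 mm ≈ 50.1 mm.

50.1 mm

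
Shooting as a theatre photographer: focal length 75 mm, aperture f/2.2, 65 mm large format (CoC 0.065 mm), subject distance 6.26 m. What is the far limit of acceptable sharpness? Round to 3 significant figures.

7.43 m

Hyperfocal distance H = f²/(N·c) + f = 75²/(2.2 × 0.065) + 75 = 5625/0.143 + 75 ≈ 39410.7 mm ≈ 39.41 m.
Far limit Df = s·(H − f)/(H − s) = 6260 × (39410.7 − 75) / (39410.7 − 6260) = 6260 × 39335.7 / 33150.7 ≈ 7427.9 mm ≈ 7.43 m.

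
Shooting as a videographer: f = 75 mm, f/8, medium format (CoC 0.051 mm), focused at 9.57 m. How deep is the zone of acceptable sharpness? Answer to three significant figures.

Hyperfocal distance H = f²/(N·c) + f = 75²/(8 × 0.051) + 75 = 5625/0.408 + 75 ≈ 13861.8 mm ≈ 13.86 m.
Near limit Dn = s·(H − f)/(H + s − 2f) = 9570 × (13861.8 − 75) / (13861.8 + 9570 − 2 × 75) = 9570 × 13786.8 / 23281.8 ≈ 5667 mm.
Far limit Df = s·(H − f)/(H − s) = 9570 × (13861.8 − 75) / (13861.8 − 9570) = 9570 × 13786.8 / 4291.8 ≈ 30742 mm.
Depth of field = Df − Dn = 30742 − 5667 ≈ 25075 mm ≈ 25.1 m.

25.1 m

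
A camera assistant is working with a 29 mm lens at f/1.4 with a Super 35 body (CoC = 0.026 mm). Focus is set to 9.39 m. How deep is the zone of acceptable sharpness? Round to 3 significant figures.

Hyperfocal distance H = f²/(N·c) + f = 29²/(1.4 × 0.026) + 29 = 841/0.0364 + 29 ≈ 23133.4 mm ≈ 23.13 m.
Near limit Dn = s·(H − f)/(H + s − 2f) = 9390 × (23133.4 − 29) / (23133.4 + 9390 − 2 × 29) = 9390 × 23104.4 / 32465.4 ≈ 6682.5 mm.
Far limit Df = s·(H − f)/(H − s) = 9390 × (23133.4 − 29) / (23133.4 − 9390) = 9390 × 23104.4 / 13743.4 ≈ 15785.8 mm.
Depth of field = Df − Dn = 15785.8 − 6682.5 ≈ 9103.3 mm ≈ 9.10 m.

9.10 m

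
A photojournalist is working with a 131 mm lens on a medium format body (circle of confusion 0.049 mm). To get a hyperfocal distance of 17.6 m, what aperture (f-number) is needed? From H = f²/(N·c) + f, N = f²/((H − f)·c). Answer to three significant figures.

Rearrange H = f²/(N·c) + f for N: N = f² / ((H − f)·c).
N = 131² / ((17600 − 131) × 0.049) = 17161 / 856.0 ≈ 20.

f/20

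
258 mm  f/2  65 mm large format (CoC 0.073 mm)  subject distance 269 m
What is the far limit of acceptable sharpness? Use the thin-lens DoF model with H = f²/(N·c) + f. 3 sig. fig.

Hyperfocal distance H = f²/(N·c) + f = 258²/(2 × 0.073) + 258 = 66564/0.146 + 258 ≈ 456175.8 mm ≈ 456.2 m.
Far limit Df = s·(H − f)/(H − s) = 269000 × (456175.8 − 258) / (456175.8 − 269000) = 269000 × 455917.8 / 187175.8 ≈ 655223 mm ≈ 655 m.

655 m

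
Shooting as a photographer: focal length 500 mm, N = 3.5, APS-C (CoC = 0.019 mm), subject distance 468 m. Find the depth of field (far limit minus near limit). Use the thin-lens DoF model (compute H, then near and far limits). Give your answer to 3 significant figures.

118 m

Hyperfocal distance H = f²/(N·c) + f = 500²/(3.5 × 0.019) + 500 = 250000/0.0665 + 500 ≈ 3759898.5 mm ≈ 3760 m.
Near limit Dn = s·(H − f)/(H + s − 2f) = 468000 × (3759898.5 − 500) / (3759898.5 + 468000 − 2 × 500) = 468000 × 3759398.5 / 4226898.5 ≈ 416239 mm.
Far limit Df = s·(H − f)/(H − s) = 468000 × (3759898.5 − 500) / (3759898.5 − 468000) = 468000 × 3759398.5 / 3291898.5 ≈ 534463 mm.
Depth of field = Df − Dn = 534463 − 416239 ≈ 118224 mm ≈ 118 m.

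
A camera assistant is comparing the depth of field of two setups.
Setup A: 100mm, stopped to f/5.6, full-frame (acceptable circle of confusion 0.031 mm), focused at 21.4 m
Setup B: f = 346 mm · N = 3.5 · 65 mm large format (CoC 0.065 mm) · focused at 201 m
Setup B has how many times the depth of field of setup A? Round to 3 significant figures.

9.78

Setup A: H = 100²/(5.6×0.031) + 100 ≈ 57703.7 mm; DoF = Df − Dn = 33956 − 15623 ≈ 18333 mm.
Setup B: H = 346²/(3.5×0.065) + 346 ≈ 526570.2 mm; DoF = Df − Dn = 324879 − 145514 ≈ 179365 mm.
Ratio = 179365 / 18333 ≈ 9.78.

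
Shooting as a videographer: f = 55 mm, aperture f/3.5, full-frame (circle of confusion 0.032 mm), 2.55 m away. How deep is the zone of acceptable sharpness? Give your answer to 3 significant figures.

475 mm

Hyperfocal distance H = f²/(N·c) + f = 55²/(3.5 × 0.032) + 55 = 3025/0.112 + 55 ≈ 27063.9 mm ≈ 27.06 m.
Near limit Dn = s·(H − f)/(H + s − 2f) = 2550 × (27063.9 − 55) / (27063.9 + 2550 − 2 × 55) = 2550 × 27008.9 / 29503.9 ≈ 2334.36 mm.
Far limit Df = s·(H − f)/(H − s) = 2550 × (27063.9 − 55) / (27063.9 − 2550) = 2550 × 27008.9 / 24513.9 ≈ 2809.54 mm.
Depth of field = Df − Dn = 2809.54 − 2334.36 ≈ 475.18 mm.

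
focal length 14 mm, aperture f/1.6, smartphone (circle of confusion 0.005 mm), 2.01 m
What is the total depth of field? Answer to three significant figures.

Hyperfocal distance H = f²/(N·c) + f = 14²/(1.6 × 0.005) + 14 = 196/0.008 + 14 ≈ 24514.0 mm ≈ 24.51 m.
Near limit Dn = s·(H − f)/(H + s − 2f) = 2010 × (24514.0 − 14) / (24514.0 + 2010 − 2 × 14) = 2010 × 24500.0 / 26496.0 ≈ 1858.58 mm.
Far limit Df = s·(H − f)/(H − s) = 2010 × (24514.0 − 14) / (24514.0 − 2010) = 2010 × 24500.0 / 22504.0 ≈ 2188.28 mm.
Depth of field = Df − Dn = 2188.28 − 1858.58 ≈ 329.70 mm.

330 mm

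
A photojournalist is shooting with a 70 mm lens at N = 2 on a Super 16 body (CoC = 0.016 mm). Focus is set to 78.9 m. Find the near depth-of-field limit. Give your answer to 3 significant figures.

52.1 m

Hyperfocal distance H = f²/(N·c) + f = 70²/(2 × 0.016) + 70 = 4900/0.032 + 70 ≈ 153195.0 mm ≈ 153.2 m.
Near limit Dn = s·(H − f)/(H + s − 2f) = 78900 × (153195.0 − 70) / (153195.0 + 78900 − 2 × 70) = 78900 × 153125.0 / 231955.0 ≈ 52086 mm ≈ 52.1 m.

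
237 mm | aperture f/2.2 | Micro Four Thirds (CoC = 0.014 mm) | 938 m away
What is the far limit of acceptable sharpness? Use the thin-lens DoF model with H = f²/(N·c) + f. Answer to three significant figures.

Hyperfocal distance H = f²/(N·c) + f = 237²/(2.2 × 0.014) + 237 = 56169/0.0308 + 237 ≈ 1823905.8 mm ≈ 1824 m.
Far limit Df = s·(H − f)/(H − s) = 938000 × (1823905.8 − 237) / (1823905.8 − 938000) = 938000 × 1823668.8 / 885905.8 ≈ 1930907 mm ≈ 1930 m.

1930 m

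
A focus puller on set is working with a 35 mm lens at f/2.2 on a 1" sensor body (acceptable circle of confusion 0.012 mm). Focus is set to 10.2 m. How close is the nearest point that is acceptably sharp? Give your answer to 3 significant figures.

Hyperfocal distance H = f²/(N·c) + f = 35²/(2.2 × 0.012) + 35 = 1225/0.0264 + 35 ≈ 46436.5 mm ≈ 46.44 m.
Near limit Dn = s·(H − f)/(H + s − 2f) = 10200 × (46436.5 − 35) / (46436.5 + 10200 − 2 × 35) = 10200 × 46401.5 / 56566.5 ≈ 8367.1 mm ≈ 8.37 m.

8.37 m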